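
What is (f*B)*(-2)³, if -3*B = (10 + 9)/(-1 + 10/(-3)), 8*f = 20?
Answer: -380/13 ≈ -29.231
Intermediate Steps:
f = 5/2 (f = (⅛)*20 = 5/2 ≈ 2.5000)
B = 19/13 (B = -(10 + 9)/(3*(-1 + 10/(-3))) = -19/(3*(-1 + 10*(-⅓))) = -19/(3*(-1 - 10/3)) = -19/(3*(-13/3)) = -19*(-3)/(3*13) = -⅓*(-57/13) = 19/13 ≈ 1.4615)
(f*B)*(-2)³ = ((5/2)*(19/13))*(-2)³ = (95/26)*(-8) = -380/13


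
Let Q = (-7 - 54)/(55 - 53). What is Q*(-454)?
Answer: 13847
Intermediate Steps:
Q = -61/2 ≈ -30.500
Q*(-454) = -61/2*(-454) = 13847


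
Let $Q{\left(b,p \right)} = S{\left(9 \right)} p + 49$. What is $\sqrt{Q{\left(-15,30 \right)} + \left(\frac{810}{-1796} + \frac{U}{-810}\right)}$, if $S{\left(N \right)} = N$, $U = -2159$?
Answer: $\frac{\sqrt{131133229310}}{20205} \approx 17.922$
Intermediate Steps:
$Q{\left(b,p \right)} = 49 + 9 p$ ($Q{\left(b,p \right)} = 9 p + 49 = 49 + 9 p$)
$\sqrt{Q{\left(-15,30 \right)} + \left(\frac{810}{-1796} + \frac{U}{-810}\right)} = \sqrt{\left(49 + 9 \cdot 30\right) + \left(\frac{810}{-1796} - \frac{2159}{-810}\right)} = \sqrt{\left(49 + 270\right) + \left(810 \left(- \frac{1}{1796}\right) - - \frac{2159}{810}\right)} = \sqrt{319 + \left(- \frac{405}{898} + \frac{2159}{810}\right)} = \sqrt{319 + \frac{402683}{181845}} = \sqrt{\frac{58411238}{181845}} = \frac{\sqrt{131133229310}}{20205}$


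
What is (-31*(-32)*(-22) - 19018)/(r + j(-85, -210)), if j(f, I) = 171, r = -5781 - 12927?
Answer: 13614/6179 ≈ 2.2033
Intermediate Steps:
r = -18708
(-31*(-32)*(-22) - 19018)/(r + j(-85, -210)) = (-31*(-32)*(-22) - 19018)/(-18708 + 171) = (992*(-22) - 19018)/(-18537) = (-21824 - 19018)*(-1/18537) = -40842*(-1/18537) = 13614/6179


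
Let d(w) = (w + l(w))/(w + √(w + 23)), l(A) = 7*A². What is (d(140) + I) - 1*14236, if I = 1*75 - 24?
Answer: -85495415/6479 - 45780*√163/6479 ≈ -13286.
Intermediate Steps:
I = 51 (I = 75 - 24 = 51)
d(w) = (w + 7*w²)/(w + √(23 + w)) (d(w) = (w + 7*w²)/(w + √(w + 23)) = (w + 7*w²)/(w + √(23 + w)))
(d(140) + I) - 1*14236 = (140*(1 + 7*140)/(140 + √(23 + 140)) + 51) - 1*14236 = (140*(1 + 980)/(140 + √163) + 51) - 14236 = (140*981/(140 + √163) + 51) - 14236 = (137340/(140 + √163) + 51) - 14236 = (51 + 137340/(140 + √163)) - 14236 = -14185 + 137340/(140 + √163)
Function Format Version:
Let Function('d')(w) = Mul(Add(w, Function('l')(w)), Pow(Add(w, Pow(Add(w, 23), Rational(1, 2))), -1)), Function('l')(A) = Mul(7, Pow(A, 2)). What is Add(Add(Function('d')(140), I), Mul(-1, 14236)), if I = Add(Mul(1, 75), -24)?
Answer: Add(Rational(-85495415, 6479), Mul(Rational(-45780, 6479), Pow(163, Rational(1, 2)))) ≈ -13286.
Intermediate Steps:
I = 51 (I = Add(75, -24) = 51)
Function('d')(w) = Mul(Pow(Add(w, Pow(Add(23, w), Rational(1, 2))), -1), Add(w, Mul(7, Pow(w, 2)))) (Function('d')(w) = Mul(Add(w, Mul(7, Pow(w, 2))), Pow(Add(w, Pow(Add(w, 23), Rational(1, 2))), -1)) = Mul(Add(w, Mul(7, Pow(w, 2))), Pow(Add(w, Pow(Add(23, w), Rational(1, 2))), -1)) = Mul(Pow(Add(w, Pow(Add(23, w), Rational(1, 2))), -1), Add(w, Mul(7, Pow(w, 2)))))
Add(Add(Function('d')(140), I), Mul(-1, 14236)) = Add(Add(Mul(140, Pow(Add(140, Pow(Add(23, 140), Rational(1, 2))), -1), Add(1, Mul(7, 140))), 51), Mul(-1, 14236)) = Add(Add(Mul(140, Pow(Add(140, Pow(163, Rational(1, 2))), -1), Add(1, 980)), 51), -14236) = Add(Add(Mul(140, Pow(Add(140, Pow(163, Rational(1, 2))), -1), 981), 51), -14236) = Add(Add(Mul(137340, Pow(Add(140, Pow(163, Rational(1, 2))), -1)), 51), -14236) = Add(Add(51, Mul(137340, Pow(Add(140, Pow(163, Rational(1, 2))), -1))), -14236) = Add(-14185, Mul(137340, Pow(Add(140, Pow(163, Rational(1, 2))), -1)))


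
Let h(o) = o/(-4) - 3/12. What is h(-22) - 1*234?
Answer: -915/4 ≈ -228.75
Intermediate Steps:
h(o) = -¼ - o/4 (h(o) = o*(-¼) - 3*1/12 = -o/4 - ¼ = -¼ - o/4)
h(-22) - 1*234 = (-¼ - ¼*(-22)) - 1*234 = (-¼ + 11/2) - 234 = 21/4 - 234 = -915/4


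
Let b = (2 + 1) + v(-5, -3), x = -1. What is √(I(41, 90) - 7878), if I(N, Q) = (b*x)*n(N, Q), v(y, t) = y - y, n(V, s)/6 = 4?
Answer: 5*I*√318 ≈ 89.163*I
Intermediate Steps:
n(V, s) = 24 (n(V, s) = 6*4 = 24)
v(y, t) = 0
b = 3 (b = (2 + 1) + 0 = 3 + 0 = 3)
I(N, Q) = -72 (I(N, Q) = (3*(-1))*24 = -3*24 = -72)
√(I(41, 90) - 7878) = √(-72 - 7878) = √(-7950) = 5*I*√318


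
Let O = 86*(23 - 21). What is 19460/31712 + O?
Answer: 1368481/7928 ≈ 172.61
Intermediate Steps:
O = 172 (O = 86*2 = 172)
19460/31712 + O = 19460/31712 + 172 = 19460*(1/31712) + 172 = 4865/7928 + 172 = 1368481/7928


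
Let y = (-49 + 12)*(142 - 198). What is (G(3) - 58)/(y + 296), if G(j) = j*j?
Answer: -49/2368 ≈ -0.020693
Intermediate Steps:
G(j) = j²
y = 2072 (y = -37*(-56) = 2072)
(G(3) - 58)/(y + 296) = (3² - 58)/(2072 + 296) = (9 - 58)/2368 = -49*1/2368 = -49/2368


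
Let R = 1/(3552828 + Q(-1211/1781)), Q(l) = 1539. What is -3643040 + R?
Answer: -12948701155679/3554367 ≈ -3.6430e+6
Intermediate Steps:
R = 1/3554367 (R = 1/(3552828 + 1539) = 1/3554367 ≈ 2.8134e-7)
-3643040 + R = -3643040 + 1/3554367 = -12948701155679/3554367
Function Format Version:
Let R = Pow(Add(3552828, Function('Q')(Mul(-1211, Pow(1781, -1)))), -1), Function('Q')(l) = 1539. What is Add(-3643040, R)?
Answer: Rational(-12948701155679, 3554367) ≈ -3.6430e+6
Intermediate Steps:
R = Rational(1, 3554367) (R = Pow(Add(3552828, 1539), -1) = Pow(3554367, -1) = Rational(1, 3554367) ≈ 2.8134e-7)
Add(-3643040, R) = Add(-3643040, Rational(1, 3554367)) = Rational(-12948701155679, 3554367)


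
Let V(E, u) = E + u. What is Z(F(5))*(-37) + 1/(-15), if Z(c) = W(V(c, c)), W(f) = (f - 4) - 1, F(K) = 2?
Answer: 554/15 ≈ 36.933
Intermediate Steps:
W(f) = -5 + f (W(f) = (-4 + f) - 1 = -5 + f)
Z(c) = -5 + 2*c (Z(c) = -5 + (c + c) = -5 + 2*c)
Z(F(5))*(-37) + 1/(-15) = (-5 + 2*2)*(-37) + 1/(-15) = (-5 + 4)*(-37) - 1/15 = -1*(-37) - 1/15 = 37 - 1/15 = 554/15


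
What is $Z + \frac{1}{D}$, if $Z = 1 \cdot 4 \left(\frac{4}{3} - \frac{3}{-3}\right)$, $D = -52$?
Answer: $\frac{1453}{156} \approx 9.3141$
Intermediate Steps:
$Z = \frac{28}{3}$ ($Z = 4 \left(4 \cdot \frac{1}{3} - -1\right) = 4 \left(\frac{4}{3} + 1\right) = 4 \cdot \frac{7}{3} = \frac{28}{3} \approx 9.3333$)
$Z + \frac{1}{D} = \frac{28}{3} + \frac{1}{-52} = \frac{28}{3} - \frac{1}{52} = \frac{1453}{156}$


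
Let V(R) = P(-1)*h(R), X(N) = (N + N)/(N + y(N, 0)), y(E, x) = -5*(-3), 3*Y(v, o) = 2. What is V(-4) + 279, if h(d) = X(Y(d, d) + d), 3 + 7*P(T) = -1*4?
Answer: 1957/7 ≈ 279.57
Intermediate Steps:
P(T) = -1 (P(T) = -3/7 + (-1*4)/7 = -3/7 + (⅐)*(-4) = -3/7 - 4/7 = -1)
Y(v, o) = ⅔ (Y(v, o) = (⅓)*2 = ⅔)
y(E, x) = 15
X(N) = 2*N/(15 + N) (X(N) = (N + N)/(N + 15) = (2*N)/(15 + N) = 2*N/(15 + N))
h(d) = 2*(⅔ + d)/(47/3 + d) (h(d) = 2*(⅔ + d)/(15 + (⅔ + d)) = 2*(⅔ + d)/(47/3 + d))
V(R) = -2*(2 + 3*R)/(47 + 3*R)
V(-4) + 279 = 2*(-2 - 3*(-4))/(47 + 3*(-4)) + 279 = 2*(-2 + 12)/(47 - 12) + 279 = 2*10/35 + 279 = 2*(1/35)*10 + 279 = 4/7 + 279 = 1957/7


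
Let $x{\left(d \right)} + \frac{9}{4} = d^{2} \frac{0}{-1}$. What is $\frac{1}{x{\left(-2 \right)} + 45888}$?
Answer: $\frac{4}{183543} \approx 2.1793 \cdot 10^{-5}$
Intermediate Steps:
$x{\left(d \right)} = - \frac{9}{4}$ ($x{\left(d \right)} = - \frac{9}{4} + d^{2} \frac{0}{-1} = - \frac{9}{4} + d^{2} \cdot 0 \left(-1\right) = - \frac{9}{4} + d^{2} \cdot 0 = - \frac{9}{4} + 0 = - \frac{9}{4}$)
$\frac{1}{x{\left(-2 \right)} + 45888} = \frac{1}{- \frac{9}{4} + 45888} = \frac{1}{\frac{183543}{4}} = \frac{4}{183543}$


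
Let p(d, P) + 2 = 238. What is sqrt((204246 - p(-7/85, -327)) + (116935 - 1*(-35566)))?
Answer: sqrt(356511) ≈ 597.08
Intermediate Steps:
p(d, P) = 236 (p(d, P) = -2 + 238 = 236)
sqrt((204246 - p(-7/85, -327)) + (116935 - 1*(-35566))) = sqrt((204246 - 1*236) + (116935 - 1*(-35566))) = sqrt((204246 - 236) + (116935 + 35566)) = sqrt(204010 + 152501) = sqrt(356511)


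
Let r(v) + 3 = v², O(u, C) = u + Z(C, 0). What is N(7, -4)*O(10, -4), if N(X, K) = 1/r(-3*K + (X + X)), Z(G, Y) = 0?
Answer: 10/673 ≈ 0.014859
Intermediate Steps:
O(u, C) = u (O(u, C) = u + 0 = u)
r(v) = -3 + v²
N(X, K) = 1/(-3 + (-3*K + 2*X)²) (N(X, K) = 1/(-3 + (-3*K + (X + X))²) = 1/(-3 + (-3*K + 2*X)²))
N(7, -4)*O(10, -4) = 10/(-3 + (-2*7 + 3*(-4))²) = 10/(-3 + (-14 - 12)²) = 10/(-3 + (-26)²) = 10/(-3 + 676) = 10/673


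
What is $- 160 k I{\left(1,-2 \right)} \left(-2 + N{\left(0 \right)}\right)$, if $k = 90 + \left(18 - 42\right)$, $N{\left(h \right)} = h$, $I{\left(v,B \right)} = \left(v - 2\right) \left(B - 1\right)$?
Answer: $63360$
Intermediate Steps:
$I{\left(v,B \right)} = \left(-1 + B\right) \left(-2 + v\right)$ ($I{\left(v,B \right)} = \left(-2 + v\right) \left(-1 + B\right) = \left(-1 + B\right) \left(-2 + v\right)$)
$k = 66$ ($k = 90 - 24 = 66$)
$- 160 k I{\left(1,-2 \right)} \left(-2 + N{\left(0 \right)}\right) = \left(-160\right) 66 \left(2 - 1 - -4 - 2\right) \left(-2 + 0\right) = - 10560 \left(2 - 1 + 4 - 2\right) \left(-2\right) = - 10560 \cdot 3 \left(-2\right) = \left(-10560\right) \left(-6\right) = 63360$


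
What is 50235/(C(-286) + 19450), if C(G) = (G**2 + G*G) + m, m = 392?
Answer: 50235/183434 ≈ 0.27386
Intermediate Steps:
C(G) = 392 + 2*G**2 (C(G) = (G**2 + G*G) + 392 = (G**2 + G**2) + 392 = 2*G**2 + 392 = 392 + 2*G**2)
50235/(C(-286) + 19450) = 50235/((392 + 2*(-286)**2) + 19450) = 50235/((392 + 2*81796) + 19450) = 50235/((392 + 163592) + 19450) = 50235/(163984 + 19450) = 50235/183434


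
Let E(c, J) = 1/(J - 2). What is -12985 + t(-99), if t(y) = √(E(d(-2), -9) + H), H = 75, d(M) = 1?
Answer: -12985 + 2*√2266/11 ≈ -12976.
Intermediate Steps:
E(c, J) = 1/(-2 + J)
t(y) = 2*√2266/11 (t(y) = √(1/(-2 - 9) + 75) = √(1/(-11) + 75) = √(-1/11 + 75) = √(824/11) = 2*√2266/11)
-12985 + t(-99) = -12985 + 2*√2266/11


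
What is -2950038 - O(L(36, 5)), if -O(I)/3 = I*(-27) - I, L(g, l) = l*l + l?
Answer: -2952558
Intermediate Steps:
L(g, l) = l + l² (L(g, l) = l² + l = l + l²)
O(I) = 84*I (O(I) = -3*(I*(-27) - I) = -3*(-27*I - I) = -(-84)*I = 84*I)
-2950038 - O(L(36, 5)) = -2950038 - 84*5*(1 + 5) = -2950038 - 84*5*6 = -2950038 - 84*30 = -2950038 - 1*2520 = -2950038 - 2520 = -2952558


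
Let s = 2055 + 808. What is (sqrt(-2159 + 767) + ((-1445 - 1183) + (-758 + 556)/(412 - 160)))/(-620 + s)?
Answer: -331229/282618 + 4*I*sqrt(87)/2243 ≈ -1.172 + 0.016634*I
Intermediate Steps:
s = 2863
(sqrt(-2159 + 767) + ((-1445 - 1183) + (-758 + 556)/(412 - 160)))/(-620 + s) = (sqrt(-2159 + 767) + ((-1445 - 1183) + (-758 + 556)/(412 - 160)))/(-620 + 2863) = (sqrt(-1392) + (-2628 - 202/252))/2243 = (4*I*sqrt(87) + (-2628 - 202*1/252))*(1/2243) = (4*I*sqrt(87) + (-2628 - 101/126))*(1/2243) = (4*I*sqrt(87) - 331229/126)*(1/2243) = (-331229/126 + 4*I*sqrt(87))*(1/2243) = -331229/282618 + 4*I*sqrt(87)/2243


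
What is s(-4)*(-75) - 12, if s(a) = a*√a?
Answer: -12 + 600*I ≈ -12.0 + 600.0*I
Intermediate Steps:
s(a) = a^(3/2)
s(-4)*(-75) - 12 = (-4)^(3/2)*(-75) - 12 = -8*I*(-75) - 12 = 600*I - 12 = -12 + 600*I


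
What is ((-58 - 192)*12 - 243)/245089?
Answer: -3243/245089 ≈ -0.013232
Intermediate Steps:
((-58 - 192)*12 - 243)/245089 = (-250*12 - 243)*(1/245089) = (-3000 - 243)*(1/245089) = -3243*1/245089 = -3243/245089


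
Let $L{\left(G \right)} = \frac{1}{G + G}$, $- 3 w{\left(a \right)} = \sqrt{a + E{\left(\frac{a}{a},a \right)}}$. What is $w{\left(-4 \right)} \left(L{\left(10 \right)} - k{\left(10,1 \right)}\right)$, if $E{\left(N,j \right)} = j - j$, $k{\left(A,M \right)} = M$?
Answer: $\frac{19 i}{30} \approx 0.63333 i$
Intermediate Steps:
$E{\left(N,j \right)} = 0$
$w{\left(a \right)} = - \frac{\sqrt{a}}{3}$ ($w{\left(a \right)} = - \frac{\sqrt{a + 0}}{3} = - \frac{\sqrt{a}}{3}$)
$L{\left(G \right)} = \frac{1}{2 G}$
$w{\left(-4 \right)} \left(L{\left(10 \right)} - k{\left(10,1 \right)}\right) = - \frac{\sqrt{-4}}{3} \left(\frac{1}{2 \cdot 10} - 1\right) = - \frac{2 i}{3} \left(\frac{1}{2} \cdot \frac{1}{10} - 1\right) = - \frac{2 i}{3} \left(\frac{1}{20} - 1\right) = - \frac{2 i}{3} \left(- \frac{19}{20}\right) = \frac{19 i}{30}$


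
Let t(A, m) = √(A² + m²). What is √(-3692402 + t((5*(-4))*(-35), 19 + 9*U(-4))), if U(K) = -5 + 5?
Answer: √(-3692402 + √490361) ≈ 1921.4*I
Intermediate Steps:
U(K) = 0
√(-3692402 + t((5*(-4))*(-35), 19 + 9*U(-4))) = √(-3692402 + √(((5*(-4))*(-35))² + (19 + 9*0)²)) = √(-3692402 + √((-20*(-35))² + (19 + 0)²)) = √(-3692402 + √(700² + 19²)) = √(-3692402 + √(490000 + 361)) = √(-3692402 + √490361)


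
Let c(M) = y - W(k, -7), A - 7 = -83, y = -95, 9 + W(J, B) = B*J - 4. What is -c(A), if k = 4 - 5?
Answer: 89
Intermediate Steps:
k = -1
W(J, B) = -13 + B*J (W(J, B) = -9 + (B*J - 4) = -9 + (-4 + B*J) = -13 + B*J)
A = -76 (A = 7 - 83 = -76)
c(M) = -89 (c(M) = -95 - (-13 - 7*(-1)) = -95 - (-13 + 7) = -95 - 1*(-6) = -95 + 6 = -89)
-c(A) = -1*(-89) = 89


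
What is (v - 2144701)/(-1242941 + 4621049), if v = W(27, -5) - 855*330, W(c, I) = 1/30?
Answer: -72805529/101343240 ≈ -0.71841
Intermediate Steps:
W(c, I) = 1/30
v = -8464499/30 (v = 1/30 - 855*330 = 1/30 - 282150 = -8464499/30 ≈ -2.8215e+5)
(v - 2144701)/(-1242941 + 4621049) = (-8464499/30 - 2144701)/(-1242941 + 4621049) = -72805529/30/3378108 = -72805529/30*1/3378108 = -72805529/101343240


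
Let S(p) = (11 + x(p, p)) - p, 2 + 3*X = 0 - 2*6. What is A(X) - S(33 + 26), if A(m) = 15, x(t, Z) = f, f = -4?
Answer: 67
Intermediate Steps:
x(t, Z) = -4
X = -14/3 (X = -⅔ + (0 - 2*6)/3 = -⅔ + (0 - 12)/3 = -⅔ + (⅓)*(-12) = -⅔ - 4 = -14/3 ≈ -4.6667)
S(p) = 7 - p (S(p) = (11 - 4) - p = 7 - p)
A(X) - S(33 + 26) = 15 - (7 - (33 + 26)) = 15 - (7 - 1*59) = 15 - (7 - 59) = 15 - 1*(-52) = 15 + 52 = 67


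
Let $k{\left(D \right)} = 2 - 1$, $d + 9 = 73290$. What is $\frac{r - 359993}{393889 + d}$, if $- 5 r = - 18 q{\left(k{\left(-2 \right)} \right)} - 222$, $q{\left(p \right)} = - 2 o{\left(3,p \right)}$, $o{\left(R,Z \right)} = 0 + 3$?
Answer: $- \frac{1799851}{2335850} \approx -0.77053$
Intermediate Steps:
$o{\left(R,Z \right)} = 3$
$d = 73281$ ($d = -9 + 73290 = 73281$)
$k{\left(D \right)} = 1$ ($k{\left(D \right)} = 2 - 1 = 1$)
$q{\left(p \right)} = -6$ ($q{\left(p \right)} = \left(-2\right) 3 = -6$)
$r = \frac{114}{5}$ ($r = - \frac{\left(-18\right) \left(-6\right) - 222}{5} = - \frac{108 - 222}{5} = \left(- \frac{1}{5}\right) \left(-114\right) = \frac{114}{5} \approx 22.8$)
$\frac{r - 359993}{393889 + d} = \frac{\frac{114}{5} - 359993}{393889 + 73281} = - \frac{1799851}{5 \cdot 467170} = \left(- \frac{1799851}{5}\right) \frac{1}{467170} = - \frac{1799851}{2335850}$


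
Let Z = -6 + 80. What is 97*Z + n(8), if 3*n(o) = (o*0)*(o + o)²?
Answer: 7178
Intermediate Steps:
n(o) = 0 (n(o) = ((o*0)*(o + o)²)/3 = (0*(2*o)²)/3 = (0*(4*o²))/3 = (⅓)*0 = 0)
Z = 74
97*Z + n(8) = 97*74 + 0 = 7178 + 0 = 7178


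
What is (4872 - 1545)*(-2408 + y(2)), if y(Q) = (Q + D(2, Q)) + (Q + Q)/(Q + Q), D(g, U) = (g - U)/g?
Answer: -8001435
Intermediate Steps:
D(g, U) = (g - U)/g
y(Q) = 2 + Q/2 (y(Q) = (Q + (2 - Q)/2) + (Q + Q)/(Q + Q) = (Q + (2 - Q)/2) + (2*Q)/((2*Q)) = (Q + (1 - Q/2)) + (2*Q)*(1/(2*Q)) = (1 + Q/2) + 1 = 2 + Q/2)
(4872 - 1545)*(-2408 + y(2)) = (4872 - 1545)*(-2408 + (2 + (½)*2)) = 3327*(-2408 + (2 + 1)) = 3327*(-2408 + 3) = 3327*(-2405) = -8001435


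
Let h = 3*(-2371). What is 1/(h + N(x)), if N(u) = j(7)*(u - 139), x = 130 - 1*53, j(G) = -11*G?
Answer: -1/2339 ≈ -0.00042753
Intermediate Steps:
h = -7113
x = 77 (x = 130 - 53 = 77)
N(u) = 10703 - 77*u (N(u) = (-11*7)*(u - 139) = -77*(-139 + u) = 10703 - 77*u)
1/(h + N(x)) = 1/(-7113 + (10703 - 77*77)) = 1/(-7113 + (10703 - 5929)) = 1/(-7113 + 4774) = 1/(-2339) = -1/2339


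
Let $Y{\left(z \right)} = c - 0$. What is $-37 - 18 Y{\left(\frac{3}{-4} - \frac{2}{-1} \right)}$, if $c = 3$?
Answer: $-91$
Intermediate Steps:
$Y{\left(z \right)} = 3$ ($Y{\left(z \right)} = 3 - 0 = 3 + 0 = 3$)
$-37 - 18 Y{\left(\frac{3}{-4} - \frac{2}{-1} \right)} = -37 - 54 = -91$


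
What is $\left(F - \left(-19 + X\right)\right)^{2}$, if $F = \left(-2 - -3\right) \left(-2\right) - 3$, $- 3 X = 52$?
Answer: $\frac{8836}{9} \approx 981.78$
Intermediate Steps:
$X = - \frac{52}{3}$ ($X = \left(- \frac{1}{3}\right) 52 = - \frac{52}{3} \approx -17.333$)
$F = -5$ ($F = \left(-2 + 3\right) \left(-2\right) - 3 = 1 \left(-2\right) - 3 = -2 - 3 = -5$)
$\left(F - \left(-19 + X\right)\right)^{2} = \left(-5 + \left(19 - - \frac{52}{3}\right)\right)^{2} = \left(-5 + \left(19 + \frac{52}{3}\right)\right)^{2} = \left(-5 + \frac{109}{3}\right)^{2} = \left(\frac{94}{3}\right)^{2} = \frac{8836}{9}$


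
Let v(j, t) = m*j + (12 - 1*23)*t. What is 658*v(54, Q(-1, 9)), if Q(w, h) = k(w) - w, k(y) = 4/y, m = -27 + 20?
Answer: -227010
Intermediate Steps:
m = -7
Q(w, h) = -w + 4/w (Q(w, h) = 4/w - w = -w + 4/w)
v(j, t) = -11*t - 7*j (v(j, t) = -7*j + (12 - 1*23)*t = -7*j + (12 - 23)*t = -7*j - 11*t = -11*t - 7*j)
658*v(54, Q(-1, 9)) = 658*(-11*(-1*(-1) + 4/(-1)) - 7*54) = 658*(-11*(1 + 4*(-1)) - 378) = 658*(-11*(1 - 4) - 378) = 658*(-11*(-3) - 378) = 658*(33 - 378) = 658*(-345) = -227010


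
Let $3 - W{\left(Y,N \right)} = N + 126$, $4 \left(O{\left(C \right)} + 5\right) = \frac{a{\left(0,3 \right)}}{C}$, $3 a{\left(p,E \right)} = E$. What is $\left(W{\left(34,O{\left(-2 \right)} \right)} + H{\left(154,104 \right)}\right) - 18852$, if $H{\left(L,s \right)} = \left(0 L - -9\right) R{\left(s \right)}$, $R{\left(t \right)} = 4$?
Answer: $- \frac{151471}{8} \approx -18934.0$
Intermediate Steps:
$a{\left(p,E \right)} = \frac{E}{3}$
$O{\left(C \right)} = -5 + \frac{1}{4 C}$ ($O{\left(C \right)} = -5 + \frac{\frac{1}{3} \cdot 3 \frac{1}{C}}{4} = -5 + \frac{1 \frac{1}{C}}{4} = -5 + \frac{1}{4 C}$)
$W{\left(Y,N \right)} = -123 - N$ ($W{\left(Y,N \right)} = 3 - \left(N + 126\right) = 3 - \left(126 + N\right) = -123 - N$)
$H{\left(L,s \right)} = 36$ ($H{\left(L,s \right)} = \left(0 L - -9\right) 4 = \left(0 + 9\right) 4 = 9 \cdot 4 = 36$)
$\left(W{\left(34,O{\left(-2 \right)} \right)} + H{\left(154,104 \right)}\right) - 18852 = \left(\left(-123 - \left(-5 + \frac{1}{4 \left(-2\right)}\right)\right) + 36\right) - 18852 = \left(\left(-123 - \left(-5 + \frac{1}{4} \left(- \frac{1}{2}\right)\right)\right) + 36\right) - 18852 = \left(\left(-123 - \left(-5 - \frac{1}{8}\right)\right) + 36\right) - 18852 = \left(\left(-123 - - \frac{41}{8}\right) + 36\right) - 18852 = \left(\left(-123 + \frac{41}{8}\right) + 36\right) - 18852 = \left(- \frac{943}{8} + 36\right) - 18852 = - \frac{655}{8} - 18852 = - \frac{151471}{8}$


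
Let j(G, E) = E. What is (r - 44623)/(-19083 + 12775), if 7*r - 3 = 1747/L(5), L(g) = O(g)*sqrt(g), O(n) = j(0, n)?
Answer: 156179/22078 - 1747*sqrt(5)/1103900 ≈ 7.0704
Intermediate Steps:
O(n) = n
L(g) = g**(3/2) (L(g) = g*sqrt(g) = g**(3/2))
r = 3/7 + 1747*sqrt(5)/175 (r = 3/7 + (1747/(5**(3/2)))/7 = 3/7 + (1747/((5*sqrt(5))))/7 = 3/7 + (1747*(sqrt(5)/25))/7 = 3/7 + (1747*sqrt(5)/25)/7 = 3/7 + 1747*sqrt(5)/175 ≈ 22.751)
(r - 44623)/(-19083 + 12775) = ((3/7 + 1747*sqrt(5)/175) - 44623)/(-19083 + 12775) = (-312358/7 + 1747*sqrt(5)/175)/(-6308) = (-312358/7 + 1747*sqrt(5)/175)*(-1/6308) = 156179/22078 - 1747*sqrt(5)/1103900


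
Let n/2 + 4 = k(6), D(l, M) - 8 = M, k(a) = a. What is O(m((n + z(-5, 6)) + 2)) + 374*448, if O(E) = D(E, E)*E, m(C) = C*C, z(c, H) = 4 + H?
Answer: 235136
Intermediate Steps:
D(l, M) = 8 + M
n = 4 (n = -8 + 2*6 = -8 + 12 = 4)
m(C) = C²
O(E) = E*(8 + E) (O(E) = (8 + E)*E = E*(8 + E))
O(m((n + z(-5, 6)) + 2)) + 374*448 = ((4 + (4 + 6)) + 2)²*(8 + ((4 + (4 + 6)) + 2)²) + 374*448 = ((4 + 10) + 2)²*(8 + ((4 + 10) + 2)²) + 167552 = (14 + 2)²*(8 + (14 + 2)²) + 167552 = 16²*(8 + 16²) + 167552 = 256*(8 + 256) + 167552 = 256*264 + 167552 = 67584 + 167552 = 235136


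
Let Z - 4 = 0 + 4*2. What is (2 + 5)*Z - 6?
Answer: 78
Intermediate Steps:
Z = 12 (Z = 4 + (0 + 4*2) = 4 + (0 + 8) = 4 + 8 = 12)
(2 + 5)*Z - 6 = (2 + 5)*12 - 6 = 7*12 - 6 = 84 - 6 = 78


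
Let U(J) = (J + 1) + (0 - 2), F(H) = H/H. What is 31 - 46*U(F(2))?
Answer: 31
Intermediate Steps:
F(H) = 1
U(J) = -1 + J (U(J) = (1 + J) - 2 = -1 + J)
31 - 46*U(F(2)) = 31 - 46*(-1 + 1) = 31 - 46*0 = 31 + 0 = 31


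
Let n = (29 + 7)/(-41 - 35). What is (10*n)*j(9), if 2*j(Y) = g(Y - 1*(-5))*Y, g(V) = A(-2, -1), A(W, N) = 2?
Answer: -810/19 ≈ -42.632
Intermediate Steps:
g(V) = 2
j(Y) = Y (j(Y) = (2*Y)/2 = Y)
n = -9/19 (n = 36/(-76) = 36*(-1/76) = -9/19 ≈ -0.47368)
(10*n)*j(9) = (10*(-9/19))*9 = -90/19*9 = -810/19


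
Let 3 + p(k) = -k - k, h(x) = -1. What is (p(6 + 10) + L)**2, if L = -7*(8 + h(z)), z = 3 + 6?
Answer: 7056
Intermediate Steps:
z = 9
p(k) = -3 - 2*k (p(k) = -3 + (-k - k) = -3 - 2*k)
L = -49 (L = -7*(8 - 1) = -7*7 = -49)
(p(6 + 10) + L)**2 = ((-3 - 2*(6 + 10)) - 49)**2 = ((-3 - 2*16) - 49)**2 = ((-3 - 32) - 49)**2 = (-35 - 49)**2 = (-84)**2 = 7056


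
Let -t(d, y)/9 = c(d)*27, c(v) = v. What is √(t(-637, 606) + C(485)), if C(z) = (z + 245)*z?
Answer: √508841 ≈ 713.33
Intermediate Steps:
t(d, y) = -243*d (t(d, y) = -9*d*27 = -243*d)
C(z) = z*(245 + z) (C(z) = (245 + z)*z = z*(245 + z))
√(t(-637, 606) + C(485)) = √(-243*(-637) + 485*(245 + 485)) = √(154791 + 485*730) = √(154791 + 354050) = √508841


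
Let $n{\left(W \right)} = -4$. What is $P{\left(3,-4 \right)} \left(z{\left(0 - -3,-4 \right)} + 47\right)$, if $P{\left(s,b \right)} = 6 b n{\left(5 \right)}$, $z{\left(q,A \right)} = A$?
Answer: $4128$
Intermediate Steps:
$P{\left(s,b \right)} = - 24 b$ ($P{\left(s,b \right)} = 6 b \left(-4\right) = - 24 b$)
$P{\left(3,-4 \right)} \left(z{\left(0 - -3,-4 \right)} + 47\right) = \left(-24\right) \left(-4\right) \left(-4 + 47\right) = 96 \cdot 43 = 4128$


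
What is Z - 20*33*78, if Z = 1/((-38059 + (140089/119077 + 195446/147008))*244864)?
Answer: -131214289804712615519069/2548840128296665540 ≈ -51480.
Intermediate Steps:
Z = -273519869/2548840128296665540 (Z = (1/244864)/(-38059 + (140089*(1/119077) + 195446*(1/147008))) = (1/244864)/(-38059 + (140089/119077 + 97723/73504)) = (1/244864)/(-38059 + 21933663527/8752635808) = (1/244864)/(-333094632553145/8752635808) = -8752635808/333094632553145*1/244864 = -273519869/2548840128296665540 ≈ -1.0731e-10)
Z - 20*33*78 = -273519869/2548840128296665540 - 20*33*78 = -273519869/2548840128296665540 - 660*78 = -273519869/2548840128296665540 - 51480 = -131214289804712615519069/2548840128296665540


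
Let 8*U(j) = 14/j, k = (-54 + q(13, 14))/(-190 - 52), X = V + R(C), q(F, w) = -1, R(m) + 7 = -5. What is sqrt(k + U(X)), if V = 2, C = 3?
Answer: sqrt(2530)/220 ≈ 0.22863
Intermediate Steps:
R(m) = -12 (R(m) = -7 - 5 = -12)
X = -10 (X = 2 - 12 = -10)
k = 5/22 (k = (-54 - 1)/(-190 - 52) = -55/(-242) = -55*(-1/242) = 5/22 ≈ 0.22727)
U(j) = 7/(4*j) (U(j) = (14/j)/8 = 7/(4*j))
sqrt(k + U(X)) = sqrt(5/22 + (7/4)/(-10)) = sqrt(5/22 + (7/4)*(-1/10)) = sqrt(5/22 - 7/40) = sqrt(23/440) = sqrt(2530)/220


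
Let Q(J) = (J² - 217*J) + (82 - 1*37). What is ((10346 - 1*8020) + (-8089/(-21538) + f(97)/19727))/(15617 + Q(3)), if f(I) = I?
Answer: 197686566793/1276339898504 ≈ 0.15489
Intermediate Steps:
Q(J) = 45 + J² - 217*J (Q(J) = (J² - 217*J) + (82 - 37) = (J² - 217*J) + 45 = 45 + J² - 217*J)
((10346 - 1*8020) + (-8089/(-21538) + f(97)/19727))/(15617 + Q(3)) = ((10346 - 1*8020) + (-8089/(-21538) + 97/19727))/(15617 + (45 + 3² - 217*3)) = ((10346 - 8020) + (-8089*(-1/21538) + 97*(1/19727)))/(15617 + (45 + 9 - 651)) = (2326 + (8089/21538 + 97/19727))/(15617 - 597) = (2326 + 161660889/424880126)/15020 = (988432833965/424880126)*(1/15020) = 197686566793/1276339898504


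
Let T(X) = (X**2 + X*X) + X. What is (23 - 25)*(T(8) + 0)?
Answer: -272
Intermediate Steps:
T(X) = X + 2*X**2 (T(X) = (X**2 + X**2) + X = 2*X**2 + X = X + 2*X**2)
(23 - 25)*(T(8) + 0) = (23 - 25)*(8*(1 + 2*8) + 0) = -2*(8*(1 + 16) + 0) = -2*(8*17 + 0) = -2*(136 + 0) = -2*136 = -272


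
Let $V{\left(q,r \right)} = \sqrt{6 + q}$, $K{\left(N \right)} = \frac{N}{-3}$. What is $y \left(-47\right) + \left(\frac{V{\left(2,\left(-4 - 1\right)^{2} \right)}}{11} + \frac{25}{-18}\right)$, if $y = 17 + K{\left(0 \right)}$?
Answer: $- \frac{14407}{18} + \frac{2 \sqrt{2}}{11} \approx -800.13$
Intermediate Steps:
$K{\left(N \right)} = - \frac{N}{3}$ ($K{\left(N \right)} = N \left(- \frac{1}{3}\right) = - \frac{N}{3}$)
$y = 17$ ($y = 17 - 0 = 17 + 0 = 17$)
$y \left(-47\right) + \left(\frac{V{\left(2,\left(-4 - 1\right)^{2} \right)}}{11} + \frac{25}{-18}\right) = 17 \left(-47\right) + \left(\frac{\sqrt{6 + 2}}{11} + \frac{25}{-18}\right) = -799 + \left(\sqrt{8} \cdot \frac{1}{11} + 25 \left(- \frac{1}{18}\right)\right) = -799 - \left(\frac{25}{18} - 2 \sqrt{2} \cdot \frac{1}{11}\right) = -799 - \left(\frac{25}{18} - \frac{2 \sqrt{2}}{11}\right) = - \frac{14407}{18} + \frac{2 \sqrt{2}}{11}$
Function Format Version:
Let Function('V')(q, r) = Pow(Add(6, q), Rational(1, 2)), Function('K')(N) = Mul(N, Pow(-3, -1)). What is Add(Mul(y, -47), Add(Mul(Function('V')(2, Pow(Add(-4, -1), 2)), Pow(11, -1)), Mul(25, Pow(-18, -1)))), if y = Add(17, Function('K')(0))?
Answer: Add(Rational(-14407, 18), Mul(Rational(2, 11), Pow(2, Rational(1, 2)))) ≈ -800.13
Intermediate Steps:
Function('K')(N) = Mul(Rational(-1, 3), N) (Function('K')(N) = Mul(N, Rational(-1, 3)) = Mul(Rational(-1, 3), N))
y = 17 (y = Add(17, Mul(Rational(-1, 3), 0)) = Add(17, 0) = 17)
Add(Mul(y, -47), Add(Mul(Function('V')(2, Pow(Add(-4, -1), 2)), Pow(11, -1)), Mul(25, Pow(-18, -1)))) = Add(Mul(17, -47), Add(Mul(Pow(Add(6, 2), Rational(1, 2)), Pow(11, -1)), Mul(25, Pow(-18, -1)))) = Add(-799, Add(Mul(Pow(8, Rational(1, 2)), Rational(1, 11)), Mul(25, Rational(-1, 18)))) = Add(-799, Add(Mul(Mul(2, Pow(2, Rational(1, 2))), Rational(1, 11)), Rational(-25, 18))) = Add(-799, Add(Mul(Rational(2, 11), Pow(2, Rational(1, 2))), Rational(-25, 18))) = Add(-799, Add(Rational(-25, 18), Mul(Rational(2, 11), Pow(2, Rational(1, 2))))) = Add(Rational(-14407, 18), Mul(Rational(2, 11), Pow(2, Rational(1, 2))))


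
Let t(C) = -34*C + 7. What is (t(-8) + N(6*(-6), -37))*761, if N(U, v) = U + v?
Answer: 156766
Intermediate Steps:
t(C) = 7 - 34*C
(t(-8) + N(6*(-6), -37))*761 = ((7 - 34*(-8)) + (6*(-6) - 37))*761 = ((7 + 272) + (-36 - 37))*761 = (279 - 73)*761 = 206*761 = 156766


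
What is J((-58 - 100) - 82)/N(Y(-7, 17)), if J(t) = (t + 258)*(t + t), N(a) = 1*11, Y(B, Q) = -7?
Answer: -8640/11 ≈ -785.45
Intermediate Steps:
N(a) = 11
J(t) = 2*t*(258 + t) (J(t) = (258 + t)*(2*t) = 2*t*(258 + t))
J((-58 - 100) - 82)/N(Y(-7, 17)) = (2*((-58 - 100) - 82)*(258 + ((-58 - 100) - 82)))/11 = (2*(-158 - 82)*(258 + (-158 - 82)))*(1/11) = (2*(-240)*(258 - 240))*(1/11) = (2*(-240)*18)*(1/11) = -8640*1/11 = -8640/11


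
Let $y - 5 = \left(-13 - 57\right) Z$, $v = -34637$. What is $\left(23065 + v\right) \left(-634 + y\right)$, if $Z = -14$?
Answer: $-4061772$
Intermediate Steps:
$y = 985$ ($y = 5 + \left(-13 - 57\right) \left(-14\right) = 5 - -980 = 5 + 980 = 985$)
$\left(23065 + v\right) \left(-634 + y\right) = \left(23065 - 34637\right) \left(-634 + 985\right) = \left(-11572\right) 351 = -4061772$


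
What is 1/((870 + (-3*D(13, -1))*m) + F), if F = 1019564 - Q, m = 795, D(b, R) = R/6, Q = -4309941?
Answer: 2/10661545 ≈ 1.8759e-7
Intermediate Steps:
D(b, R) = R/6 (D(b, R) = R*(1/6) = R/6)
F = 5329505 (F = 1019564 - 1*(-4309941) = 1019564 + 4309941 = 5329505)
1/((870 + (-3*D(13, -1))*m) + F) = 1/((870 - (-1)/2*795) + 5329505) = 1/((870 - 3*(-1/6)*795) + 5329505) = 1/((870 + (1/2)*795) + 5329505) = 1/((870 + 795/2) + 5329505) = 1/(2535/2 + 5329505) = 1/(10661545/2) = 2/10661545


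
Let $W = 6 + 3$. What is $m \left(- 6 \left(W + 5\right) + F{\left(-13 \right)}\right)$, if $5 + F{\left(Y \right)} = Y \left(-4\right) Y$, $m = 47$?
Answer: $-35955$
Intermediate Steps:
$W = 9$
$F{\left(Y \right)} = -5 - 4 Y^{2}$ ($F{\left(Y \right)} = -5 + Y \left(-4\right) Y = -5 + - 4 Y Y = -5 - 4 Y^{2}$)
$m \left(- 6 \left(W + 5\right) + F{\left(-13 \right)}\right) = 47 \left(- 6 \left(9 + 5\right) - \left(5 + 4 \left(-13\right)^{2}\right)\right) = 47 \left(\left(-6\right) 14 - 681\right) = 47 \left(-84 - 681\right) = 47 \left(-765\right) = -35955$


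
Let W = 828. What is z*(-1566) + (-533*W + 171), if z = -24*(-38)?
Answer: -1869345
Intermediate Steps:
z = 912
z*(-1566) + (-533*W + 171) = 912*(-1566) + (-533*828 + 171) = -1428192 + (-441324 + 171) = -1428192 - 441153 = -1869345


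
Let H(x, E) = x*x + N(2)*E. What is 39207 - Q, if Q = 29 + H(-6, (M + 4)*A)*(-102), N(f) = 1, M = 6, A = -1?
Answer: 41830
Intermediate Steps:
H(x, E) = E + x² (H(x, E) = x*x + 1*E = x² + E = E + x²)
Q = -2623 (Q = 29 + ((6 + 4)*(-1) + (-6)²)*(-102) = 29 + (10*(-1) + 36)*(-102) = 29 + (-10 + 36)*(-102) = 29 + 26*(-102) = 29 - 2652 = -2623)
39207 - Q = 39207 - 1*(-2623) = 39207 + 2623 = 41830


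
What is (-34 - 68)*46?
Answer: -4692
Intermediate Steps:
(-34 - 68)*46 = -102*46 = -4692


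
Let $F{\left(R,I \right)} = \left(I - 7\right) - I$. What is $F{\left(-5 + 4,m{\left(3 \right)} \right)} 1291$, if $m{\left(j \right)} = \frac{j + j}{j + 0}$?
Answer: $-9037$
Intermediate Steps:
$m{\left(j \right)} = 2$ ($m{\left(j \right)} = \frac{2 j}{j} = 2$)
$F{\left(R,I \right)} = -7$ ($F{\left(R,I \right)} = \left(I - 7\right) - I = \left(-7 + I\right) - I = -7$)
$F{\left(-5 + 4,m{\left(3 \right)} \right)} 1291 = \left(-7\right) 1291 = -9037$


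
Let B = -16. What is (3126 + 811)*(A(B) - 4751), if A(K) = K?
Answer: -18767679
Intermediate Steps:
(3126 + 811)*(A(B) - 4751) = (3126 + 811)*(-16 - 4751) = 3937*(-4767) = -18767679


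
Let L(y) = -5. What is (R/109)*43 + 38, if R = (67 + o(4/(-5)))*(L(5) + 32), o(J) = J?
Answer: 405001/545 ≈ 743.12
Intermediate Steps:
R = 8937/5 (R = (67 + 4/(-5))*(-5 + 32) = (67 + 4*(-⅕))*27 = (67 - ⅘)*27 = (331/5)*27 = 8937/5 ≈ 1787.4)
(R/109)*43 + 38 = ((8937/5)/109)*43 + 38 = ((8937/5)*(1/109))*43 + 38 = (8937/545)*43 + 38 = 384291/545 + 38 = 405001/545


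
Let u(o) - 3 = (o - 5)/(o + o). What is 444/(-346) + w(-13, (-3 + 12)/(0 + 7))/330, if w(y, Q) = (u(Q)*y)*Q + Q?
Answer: -542749/399630 ≈ -1.3581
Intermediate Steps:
u(o) = 3 + (-5 + o)/(2*o) (u(o) = 3 + (o - 5)/(o + o) = 3 + (-5 + o)/((2*o)) = 3 + (-5 + o)*(1/(2*o)) = 3 + (-5 + o)/(2*o))
w(y, Q) = Q + y*(-5 + 7*Q)/2 (w(y, Q) = (((-5 + 7*Q)/(2*Q))*y)*Q + Q = (y*(-5 + 7*Q)/(2*Q))*Q + Q = y*(-5 + 7*Q)/2 + Q = Q + y*(-5 + 7*Q)/2)
444/(-346) + w(-13, (-3 + 12)/(0 + 7))/330 = 444/(-346) + ((-3 + 12)/(0 + 7) + (½)*(-13)*(-5 + 7*((-3 + 12)/(0 + 7))))/330 = 444*(-1/346) + (9/7 + (½)*(-13)*(-5 + 7*(9/7)))*(1/330) = -222/173 + (9*(⅐) + (½)*(-13)*(-5 + 7*(9*(⅐))))*(1/330) = -222/173 + (9/7 + (½)*(-13)*(-5 + 7*(9/7)))*(1/330) = -222/173 + (9/7 + (½)*(-13)*(-5 + 9))*(1/330) = -222/173 + (9/7 + (½)*(-13)*4)*(1/330) = -222/173 + (9/7 - 26)*(1/330) = -222/173 - 173/7*1/330 = -222/173 - 173/2310 = -542749/399630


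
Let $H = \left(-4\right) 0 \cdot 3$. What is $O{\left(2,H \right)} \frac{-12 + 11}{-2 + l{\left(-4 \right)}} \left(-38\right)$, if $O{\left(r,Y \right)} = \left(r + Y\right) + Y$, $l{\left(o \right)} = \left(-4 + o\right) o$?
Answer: $\frac{38}{15} \approx 2.5333$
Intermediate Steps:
$l{\left(o \right)} = o \left(-4 + o\right)$
$H = 0$ ($H = 0 \cdot 3 = 0$)
$O{\left(r,Y \right)} = r + 2 Y$ ($O{\left(r,Y \right)} = \left(Y + r\right) + Y = r + 2 Y$)
$O{\left(2,H \right)} \frac{-12 + 11}{-2 + l{\left(-4 \right)}} \left(-38\right) = \left(2 + 2 \cdot 0\right) \frac{-12 + 11}{-2 - 4 \left(-4 - 4\right)} \left(-38\right) = \left(2 + 0\right) \left(- \frac{1}{-2 - -32}\right) \left(-38\right) = 2 \left(- \frac{1}{-2 + 32}\right) \left(-38\right) = 2 \left(- \frac{1}{30}\right) \left(-38\right) = \left(- \frac{1}{15}\right) \left(-38\right) = \frac{38}{15}$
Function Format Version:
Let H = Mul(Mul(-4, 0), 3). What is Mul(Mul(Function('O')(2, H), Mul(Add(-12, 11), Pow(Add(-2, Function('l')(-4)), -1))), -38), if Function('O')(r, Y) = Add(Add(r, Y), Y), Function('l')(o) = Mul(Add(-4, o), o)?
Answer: Rational(38, 15) ≈ 2.5333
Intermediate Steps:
Function('l')(o) = Mul(o, Add(-4, o))
H = 0 (H = Mul(0, 3) = 0)
Function('O')(r, Y) = Add(r, Mul(2, Y)) (Function('O')(r, Y) = Add(Add(Y, r), Y) = Add(r, Mul(2, Y)))
Mul(Mul(Function('O')(2, H), Mul(Add(-12, 11), Pow(Add(-2, Function('l')(-4)), -1))), -38) = Mul(Mul(Add(2, Mul(2, 0)), Mul(Add(-12, 11), Pow(Add(-2, Mul(-4, Add(-4, -4))), -1))), -38) = Mul(Mul(Add(2, 0), Mul(-1, Pow(Add(-2, Mul(-4, -8)), -1))), -38) = Mul(Mul(2, Mul(-1, Pow(Add(-2, 32), -1))), -38) = Mul(Mul(2, Mul(-1, Pow(30, -1))), -38) = Mul(Mul(2, Mul(-1, Rational(1, 30))), -38) = Mul(Mul(2, Rational(-1, 30)), -38) = Mul(Rational(-1, 15), -38) = Rational(38, 15)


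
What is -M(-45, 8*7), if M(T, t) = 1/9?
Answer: -1/9 ≈ -0.11111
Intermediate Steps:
M(T, t) = 1/9
-M(-45, 8*7) = -1*1/9 = -1/9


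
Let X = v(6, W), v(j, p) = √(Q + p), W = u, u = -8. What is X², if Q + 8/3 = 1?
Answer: -29/3 ≈ -9.6667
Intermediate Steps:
Q = -5/3 (Q = -8/3 + 1 = -5/3 ≈ -1.6667)
W = -8
v(j, p) = √(-5/3 + p)
X = I*√87/3 (X = √(-15 + 9*(-8))/3 = √(-15 - 72)/3 = √(-87)/3 = (I*√87)/3 = I*√87/3 ≈ 3.1091*I)
X² = (I*√87/3)² = -29/3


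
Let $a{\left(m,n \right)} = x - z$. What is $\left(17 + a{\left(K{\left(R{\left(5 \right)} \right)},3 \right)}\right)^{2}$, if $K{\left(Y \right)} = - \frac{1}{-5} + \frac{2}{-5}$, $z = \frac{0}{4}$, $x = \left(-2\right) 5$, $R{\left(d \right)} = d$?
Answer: $49$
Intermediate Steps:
$x = -10$
$z = 0$ ($z = 0 \cdot \frac{1}{4} = 0$)
$K{\left(Y \right)} = - \frac{1}{5}$ ($K{\left(Y \right)} = \left(-1\right) \left(- \frac{1}{5}\right) + 2 \left(- \frac{1}{5}\right) = \frac{1}{5} - \frac{2}{5} = - \frac{1}{5}$)
$a{\left(m,n \right)} = -10$ ($a{\left(m,n \right)} = -10 - 0 = -10 + 0 = -10$)
$\left(17 + a{\left(K{\left(R{\left(5 \right)} \right)},3 \right)}\right)^{2} = \left(17 - 10\right)^{2} = 7^{2} = 49$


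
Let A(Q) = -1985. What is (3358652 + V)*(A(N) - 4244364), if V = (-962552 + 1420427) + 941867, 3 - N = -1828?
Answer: -20205801603506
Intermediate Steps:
N = 1831 (N = 3 - 1*(-1828) = 3 + 1828 = 1831)
V = 1399742 (V = 457875 + 941867 = 1399742)
(3358652 + V)*(A(N) - 4244364) = (3358652 + 1399742)*(-1985 - 4244364) = 4758394*(-4246349) = -20205801603506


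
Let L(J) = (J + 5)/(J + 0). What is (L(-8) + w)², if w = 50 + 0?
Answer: 162409/64 ≈ 2537.6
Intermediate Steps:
w = 50
L(J) = (5 + J)/J
(L(-8) + w)² = ((5 - 8)/(-8) + 50)² = (-⅛*(-3) + 50)² = (3/8 + 50)² = (403/8)² = 162409/64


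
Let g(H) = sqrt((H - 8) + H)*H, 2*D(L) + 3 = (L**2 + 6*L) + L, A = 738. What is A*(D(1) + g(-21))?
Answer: 1845 - 77490*I*sqrt(2) ≈ 1845.0 - 1.0959e+5*I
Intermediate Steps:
D(L) = -3/2 + L**2/2 + 7*L/2 (D(L) = -3/2 + ((L**2 + 6*L) + L)/2 = -3/2 + (L**2 + 7*L)/2 = -3/2 + (L**2/2 + 7*L/2) = -3/2 + L**2/2 + 7*L/2)
g(H) = H*sqrt(-8 + 2*H) (g(H) = sqrt((-8 + H) + H)*H = sqrt(-8 + 2*H)*H = H*sqrt(-8 + 2*H))
A*(D(1) + g(-21)) = 738*((-3/2 + (1/2)*1**2 + (7/2)*1) - 21*sqrt(-8 + 2*(-21))) = 738*((-3/2 + (1/2)*1 + 7/2) - 21*sqrt(-8 - 42)) = 738*((-3/2 + 1/2 + 7/2) - 105*I*sqrt(2)) = 738*(5/2 - 105*I*sqrt(2)) = 1845 - 77490*I*sqrt(2)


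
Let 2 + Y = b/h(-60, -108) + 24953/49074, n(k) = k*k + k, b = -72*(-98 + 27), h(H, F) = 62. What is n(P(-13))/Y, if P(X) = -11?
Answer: 167342340/123164099 ≈ 1.3587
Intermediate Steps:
b = 5112 (b = -72*(-71) = 5112)
n(k) = k + k**2 (n(k) = k**2 + k = k + k**2)
Y = 123164099/1521294 (Y = -2 + (5112/62 + 24953/49074) = -2 + (5112*(1/62) + 24953*(1/49074)) = -2 + (2556/31 + 24953/49074) = -2 + 126206687/1521294 = 123164099/1521294 ≈ 80.960)
n(P(-13))/Y = (-11*(1 - 11))/(123164099/1521294) = -11*(-10)*(1521294/123164099) = 110*(1521294/123164099) = 167342340/123164099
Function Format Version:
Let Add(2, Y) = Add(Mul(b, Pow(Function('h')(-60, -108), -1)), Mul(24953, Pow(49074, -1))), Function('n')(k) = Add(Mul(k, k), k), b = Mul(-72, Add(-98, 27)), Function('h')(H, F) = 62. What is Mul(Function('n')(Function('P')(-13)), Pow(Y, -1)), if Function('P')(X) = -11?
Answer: Rational(167342340, 123164099) ≈ 1.3587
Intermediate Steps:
b = 5112 (b = Mul(-72, -71) = 5112)
Function('n')(k) = Add(k, Pow(k, 2)) (Function('n')(k) = Add(Pow(k, 2), k) = Add(k, Pow(k, 2)))
Y = Rational(123164099, 1521294) (Y = Add(-2, Add(Mul(5112, Pow(62, -1)), Mul(24953, Pow(49074, -1)))) = Add(-2, Add(Mul(5112, Rational(1, 62)), Mul(24953, Rational(1, 49074)))) = Add(-2, Add(Rational(2556, 31), Rational(24953, 49074))) = Add(-2, Rational(126206687, 1521294)) = Rational(123164099, 1521294) ≈ 80.960)
Mul(Function('n')(Function('P')(-13)), Pow(Y, -1)) = Mul(Mul(-11, Add(1, -11)), Pow(Rational(123164099, 1521294), -1)) = Mul(Mul(-11, -10), Rational(1521294, 123164099)) = Mul(110, Rational(1521294, 123164099)) = Rational(167342340, 123164099)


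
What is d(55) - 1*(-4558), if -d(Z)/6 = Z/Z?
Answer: 4552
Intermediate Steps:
d(Z) = -6 (d(Z) = -6*Z/Z = -6*1 = -6)
d(55) - 1*(-4558) = -6 - 1*(-4558) = -6 + 4558 = 4552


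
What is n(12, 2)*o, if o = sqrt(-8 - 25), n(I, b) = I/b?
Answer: 6*I*sqrt(33) ≈ 34.467*I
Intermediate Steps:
o = I*sqrt(33) (o = sqrt(-33) = I*sqrt(33) ≈ 5.7446*I)
n(12, 2)*o = (12/2)*(I*sqrt(33)) = (12*(1/2))*(I*sqrt(33)) = 6*(I*sqrt(33)) = 6*I*sqrt(33)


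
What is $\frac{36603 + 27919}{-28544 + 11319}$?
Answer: $- \frac{64522}{17225} \approx -3.7458$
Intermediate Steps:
$\frac{36603 + 27919}{-28544 + 11319} = \frac{64522}{-17225} = 64522 \left(- \frac{1}{17225}\right) = - \frac{64522}{17225}$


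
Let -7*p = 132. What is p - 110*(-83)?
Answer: 63778/7 ≈ 9111.1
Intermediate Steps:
p = -132/7 (p = -1/7*132 = -132/7 ≈ -18.857)
p - 110*(-83) = -132/7 - 110*(-83) = -132/7 + 9130 = 63778/7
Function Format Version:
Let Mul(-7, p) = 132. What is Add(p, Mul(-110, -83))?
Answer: Rational(63778, 7) ≈ 9111.1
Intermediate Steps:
p = Rational(-132, 7) (p = Mul(Rational(-1, 7), 132) = Rational(-132, 7) ≈ -18.857)
Add(p, Mul(-110, -83)) = Add(Rational(-132, 7), Mul(-110, -83)) = Add(Rational(-132, 7), 9130) = Rational(63778, 7)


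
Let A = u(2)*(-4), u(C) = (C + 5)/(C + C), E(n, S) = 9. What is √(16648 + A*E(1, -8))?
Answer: √16585 ≈ 128.78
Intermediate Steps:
u(C) = (5 + C)/(2*C) (u(C) = (5 + C)/((2*C)) = (5 + C)*(1/(2*C)) = (5 + C)/(2*C))
A = -7 (A = ((½)*(5 + 2)/2)*(-4) = ((½)*(½)*7)*(-4) = (7/4)*(-4) = -7)
√(16648 + A*E(1, -8)) = √(16648 - 7*9) = √(16648 - 63) = √16585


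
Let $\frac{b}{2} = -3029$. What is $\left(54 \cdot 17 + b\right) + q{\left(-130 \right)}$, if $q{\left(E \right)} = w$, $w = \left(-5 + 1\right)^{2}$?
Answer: $-5124$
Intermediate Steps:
$w = 16$ ($w = \left(-4\right)^{2} = 16$)
$b = -6058$ ($b = 2 \left(-3029\right) = -6058$)
$q{\left(E \right)} = 16$
$\left(54 \cdot 17 + b\right) + q{\left(-130 \right)} = \left(54 \cdot 17 - 6058\right) + 16 = \left(918 - 6058\right) + 16 = -5140 + 16 = -5124$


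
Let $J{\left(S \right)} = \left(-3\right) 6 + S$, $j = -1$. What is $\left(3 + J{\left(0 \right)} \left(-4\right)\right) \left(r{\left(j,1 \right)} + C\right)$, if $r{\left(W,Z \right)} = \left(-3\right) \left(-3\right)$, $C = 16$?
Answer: $1875$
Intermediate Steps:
$r{\left(W,Z \right)} = 9$
$J{\left(S \right)} = -18 + S$
$\left(3 + J{\left(0 \right)} \left(-4\right)\right) \left(r{\left(j,1 \right)} + C\right) = \left(3 + \left(-18 + 0\right) \left(-4\right)\right) \left(9 + 16\right) = \left(3 - -72\right) 25 = \left(3 + 72\right) 25 = 75 \cdot 25 = 1875$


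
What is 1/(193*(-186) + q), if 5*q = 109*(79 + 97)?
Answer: -5/160306 ≈ -3.1190e-5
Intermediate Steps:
q = 19184/5 (q = (109*(79 + 97))/5 = (109*176)/5 = (⅕)*19184 = 19184/5 ≈ 3836.8)
1/(193*(-186) + q) = 1/(193*(-186) + 19184/5) = 1/(-35898 + 19184/5) = 1/(-160306/5) = -5/160306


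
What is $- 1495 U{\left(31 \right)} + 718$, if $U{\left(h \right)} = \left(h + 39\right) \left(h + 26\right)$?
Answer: $-5964332$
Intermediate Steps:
$U{\left(h \right)} = \left(26 + h\right) \left(39 + h\right)$ ($U{\left(h \right)} = \left(39 + h\right) \left(26 + h\right) = \left(26 + h\right) \left(39 + h\right)$)
$- 1495 U{\left(31 \right)} + 718 = - 1495 \left(1014 + 31^{2} + 65 \cdot 31\right) + 718 = - 1495 \left(1014 + 961 + 2015\right) + 718 = \left(-1495\right) 3990 + 718 = -5965050 + 718 = -5964332$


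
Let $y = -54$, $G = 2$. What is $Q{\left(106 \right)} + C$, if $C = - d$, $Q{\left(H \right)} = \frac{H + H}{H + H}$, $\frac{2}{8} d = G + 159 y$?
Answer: $34337$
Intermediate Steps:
$d = -34336$ ($d = 4 \left(2 + 159 \left(-54\right)\right) = 4 \left(2 - 8586\right) = 4 \left(-8584\right) = -34336$)
$Q{\left(H \right)} = 1$ ($Q{\left(H \right)} = \frac{2 H}{2 H} = 2 H \frac{1}{2 H} = 1$)
$C = 34336$ ($C = \left(-1\right) \left(-34336\right) = 34336$)
$Q{\left(106 \right)} + C = 1 + 34336 = 34337$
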